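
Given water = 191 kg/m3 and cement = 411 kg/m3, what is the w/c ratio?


w/c = water / cement
w/c = 191 / 411 = 0.465

0.465


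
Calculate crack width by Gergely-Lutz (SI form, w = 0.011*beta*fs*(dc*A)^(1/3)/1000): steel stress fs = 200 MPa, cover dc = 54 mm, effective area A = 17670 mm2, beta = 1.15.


w = 0.011 * beta * fs * (dc * A)^(1/3) / 1000
= 0.011 * 1.15 * 200 * (54 * 17670)^(1/3) / 1000
= 0.249 mm

0.249


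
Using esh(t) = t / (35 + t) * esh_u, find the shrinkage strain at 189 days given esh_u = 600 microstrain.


esh(189) = 189 / (35 + 189) * 600
= 189 / 224 * 600
= 506.2 microstrain

506.2


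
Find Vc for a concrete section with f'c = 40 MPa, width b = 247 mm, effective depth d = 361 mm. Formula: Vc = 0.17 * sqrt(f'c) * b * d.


Vc = 0.17 * sqrt(40) * 247 * 361 / 1000
= 95.87 kN

95.87


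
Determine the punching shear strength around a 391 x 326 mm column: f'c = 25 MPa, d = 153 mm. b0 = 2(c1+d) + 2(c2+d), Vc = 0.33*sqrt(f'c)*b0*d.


b0 = 2*(391 + 153) + 2*(326 + 153) = 2046 mm
Vc = 0.33 * sqrt(25) * 2046 * 153 / 1000
= 516.51 kN

516.51


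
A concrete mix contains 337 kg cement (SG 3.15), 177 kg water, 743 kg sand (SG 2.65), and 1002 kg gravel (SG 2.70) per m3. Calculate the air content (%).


Vol cement = 337 / (3.15 * 1000) = 0.106984 m3
Vol water = 177 / 1000 = 0.177 m3
Vol sand = 743 / (2.65 * 1000) = 0.280377 m3
Vol gravel = 1002 / (2.70 * 1000) = 0.371111 m3
Total solid + water volume = 0.935473 m3
Air = (1 - 0.935473) * 100 = 6.45%

6.45


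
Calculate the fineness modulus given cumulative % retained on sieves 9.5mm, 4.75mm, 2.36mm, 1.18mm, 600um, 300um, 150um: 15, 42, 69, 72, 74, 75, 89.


FM = sum(cumulative % retained) / 100
= 436 / 100
= 4.36

4.36


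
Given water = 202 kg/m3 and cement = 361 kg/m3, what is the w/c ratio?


w/c = water / cement
w/c = 202 / 361 = 0.56

0.56


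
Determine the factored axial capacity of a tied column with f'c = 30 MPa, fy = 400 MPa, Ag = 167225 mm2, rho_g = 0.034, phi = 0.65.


Ast = rho * Ag = 0.034 * 167225 = 5685.65 mm2
phi*Pn = 0.65 * 0.80 * (0.85 * 30 * (167225 - 5685.65) + 400 * 5685.65) / 1000
= 3324.63 kN

3324.63


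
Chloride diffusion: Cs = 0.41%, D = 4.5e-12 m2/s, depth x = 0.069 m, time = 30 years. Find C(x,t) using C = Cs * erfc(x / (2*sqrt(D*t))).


t_seconds = 30 * 365.25 * 24 * 3600 = 946728000.0 s
arg = 0.069 / (2 * sqrt(4.5e-12 * 946728000.0))
= 0.5286
erfc(0.5286) = 0.4548
C = 0.41 * 0.4548 = 0.1865%

0.1865


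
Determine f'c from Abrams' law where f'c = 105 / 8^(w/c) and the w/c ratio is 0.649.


f'c = 105 / 8^0.649
= 105 / 3.856
= 27.23 MPa

27.23


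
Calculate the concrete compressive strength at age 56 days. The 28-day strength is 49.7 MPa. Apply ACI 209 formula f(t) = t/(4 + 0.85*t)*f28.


f(56) = 56 / (4 + 0.85 * 56) * 49.7
= 56 / 51.6 * 49.7
= 53.94 MPa

53.94


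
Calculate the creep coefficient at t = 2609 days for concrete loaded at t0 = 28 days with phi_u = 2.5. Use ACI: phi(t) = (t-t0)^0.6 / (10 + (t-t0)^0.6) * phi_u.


dt = 2609 - 28 = 2581
phi = 2581^0.6 / (10 + 2581^0.6) * 2.5
= 2.294

2.294


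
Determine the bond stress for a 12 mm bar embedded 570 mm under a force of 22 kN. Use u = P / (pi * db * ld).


u = P / (pi * db * ld)
= 22 * 1000 / (pi * 12 * 570)
= 1.024 MPa

1.024


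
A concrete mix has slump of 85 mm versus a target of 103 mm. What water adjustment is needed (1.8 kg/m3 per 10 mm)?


Difference = 103 - 85 = 18 mm
Water adjustment = 18 * 1.8 / 10 = 3.2 kg/m3

3.2


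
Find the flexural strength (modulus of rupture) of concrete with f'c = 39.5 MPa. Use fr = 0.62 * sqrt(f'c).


fr = 0.62 * sqrt(39.5)
= 3.897 MPa

3.897


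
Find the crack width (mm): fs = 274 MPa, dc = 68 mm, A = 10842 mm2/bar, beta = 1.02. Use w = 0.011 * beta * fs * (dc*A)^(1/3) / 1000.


w = 0.011 * beta * fs * (dc * A)^(1/3) / 1000
= 0.011 * 1.02 * 274 * (68 * 10842)^(1/3) / 1000
= 0.278 mm

0.278


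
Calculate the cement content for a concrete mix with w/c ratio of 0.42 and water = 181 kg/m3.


Cement = water / (w/c)
= 181 / 0.42
= 431.0 kg/m3

431.0


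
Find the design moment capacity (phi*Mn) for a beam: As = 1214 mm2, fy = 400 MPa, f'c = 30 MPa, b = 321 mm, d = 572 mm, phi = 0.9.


a = As * fy / (0.85 * f'c * b)
= 1214 * 400 / (0.85 * 30 * 321)
= 59.3244 mm
Mn = As * fy * (d - a/2) / 10^6
= 263.3592 kN-m
phi*Mn = 0.9 * 263.3592 = 237.02 kN-m

237.02


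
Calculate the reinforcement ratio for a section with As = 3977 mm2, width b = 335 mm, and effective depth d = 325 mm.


rho = As / (b * d)
= 3977 / (335 * 325)
= 0.0365

0.0365


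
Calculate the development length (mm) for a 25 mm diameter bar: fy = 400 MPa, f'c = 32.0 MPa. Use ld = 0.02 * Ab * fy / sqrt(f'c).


Ab = pi * 25^2 / 4 = 490.874 mm2
ld = 0.02 * 490.874 * 400 / sqrt(32.0)
= 694.2 mm

694.2


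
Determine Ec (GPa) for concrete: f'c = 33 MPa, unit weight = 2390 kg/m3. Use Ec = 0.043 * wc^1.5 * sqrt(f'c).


Ec = 0.043 * 2390^1.5 * sqrt(33) / 1000
= 28.86 GPa

28.86


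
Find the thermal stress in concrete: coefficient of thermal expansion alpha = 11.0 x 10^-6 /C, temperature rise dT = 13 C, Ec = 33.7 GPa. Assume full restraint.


sigma = alpha * dT * Ec
= 11.0e-6 * 13 * 33.7 * 1000
= 4.819 MPa

4.819


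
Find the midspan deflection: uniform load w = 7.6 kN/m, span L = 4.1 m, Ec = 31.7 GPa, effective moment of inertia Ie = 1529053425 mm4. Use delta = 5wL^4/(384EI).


Convert: L = 4.1 m = 4100 mm, Ec = 31.7 GPa = 31700 MPa
delta = 5 * 7.6 * 4100^4 / (384 * 31700 * 1529053425)
= 0.58 mm

0.58


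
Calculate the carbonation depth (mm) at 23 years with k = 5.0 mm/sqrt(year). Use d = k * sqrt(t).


depth = k * sqrt(t)
= 5.0 * sqrt(23)
= 23.98 mm

23.98


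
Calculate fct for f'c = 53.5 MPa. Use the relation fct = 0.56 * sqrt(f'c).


fct = 0.56 * sqrt(53.5)
= 0.56 * 7.314
= 4.096 MPa

4.096


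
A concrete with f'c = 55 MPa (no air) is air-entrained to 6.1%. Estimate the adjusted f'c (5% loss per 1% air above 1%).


Strength loss = (6.1 - 1) * 5 = 25.5%
f'c = 55 * (1 - 25.5/100)
= 40.98 MPa

40.98


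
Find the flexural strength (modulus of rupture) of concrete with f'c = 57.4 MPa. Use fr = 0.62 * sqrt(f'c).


fr = 0.62 * sqrt(57.4)
= 4.697 MPa

4.697


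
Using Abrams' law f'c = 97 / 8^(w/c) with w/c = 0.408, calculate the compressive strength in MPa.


f'c = 97 / 8^0.408
= 97 / 2.336
= 41.53 MPa

41.53


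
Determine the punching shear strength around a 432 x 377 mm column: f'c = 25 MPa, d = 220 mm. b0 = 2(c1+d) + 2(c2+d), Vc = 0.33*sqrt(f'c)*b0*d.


b0 = 2*(432 + 220) + 2*(377 + 220) = 2498 mm
Vc = 0.33 * sqrt(25) * 2498 * 220 / 1000
= 906.77 kN

906.77


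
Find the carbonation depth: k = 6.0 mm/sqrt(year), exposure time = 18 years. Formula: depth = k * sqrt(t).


depth = k * sqrt(t)
= 6.0 * sqrt(18)
= 25.46 mm

25.46


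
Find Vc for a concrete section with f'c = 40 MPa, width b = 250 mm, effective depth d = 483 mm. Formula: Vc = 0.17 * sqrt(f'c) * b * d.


Vc = 0.17 * sqrt(40) * 250 * 483 / 1000
= 129.83 kN

129.83


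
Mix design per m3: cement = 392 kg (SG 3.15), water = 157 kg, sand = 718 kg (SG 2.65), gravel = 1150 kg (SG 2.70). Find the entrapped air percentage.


Vol cement = 392 / (3.15 * 1000) = 0.124444 m3
Vol water = 157 / 1000 = 0.157 m3
Vol sand = 718 / (2.65 * 1000) = 0.270943 m3
Vol gravel = 1150 / (2.70 * 1000) = 0.425926 m3
Total solid + water volume = 0.978314 m3
Air = (1 - 0.978314) * 100 = 2.17%

2.17


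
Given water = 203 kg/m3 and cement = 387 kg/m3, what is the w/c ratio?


w/c = water / cement
w/c = 203 / 387 = 0.525

0.525


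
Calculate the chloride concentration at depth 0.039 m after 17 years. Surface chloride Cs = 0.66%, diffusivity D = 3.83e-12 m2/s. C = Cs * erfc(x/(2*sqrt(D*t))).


t_seconds = 17 * 365.25 * 24 * 3600 = 536479200.0 s
arg = 0.039 / (2 * sqrt(3.83e-12 * 536479200.0))
= 0.4302
erfc(0.4302) = 0.5429
C = 0.66 * 0.5429 = 0.3583%

0.3583


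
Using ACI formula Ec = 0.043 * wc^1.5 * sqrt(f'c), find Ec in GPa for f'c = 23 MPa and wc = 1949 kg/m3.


Ec = 0.043 * 1949^1.5 * sqrt(23) / 1000
= 17.74 GPa

17.74


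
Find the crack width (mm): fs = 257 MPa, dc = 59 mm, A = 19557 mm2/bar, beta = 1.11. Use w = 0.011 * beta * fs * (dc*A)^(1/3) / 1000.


w = 0.011 * beta * fs * (dc * A)^(1/3) / 1000
= 0.011 * 1.11 * 257 * (59 * 19557)^(1/3) / 1000
= 0.329 mm

0.329


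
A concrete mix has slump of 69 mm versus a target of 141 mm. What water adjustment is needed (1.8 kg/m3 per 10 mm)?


Difference = 141 - 69 = 72 mm
Water adjustment = 72 * 1.8 / 10 = 13.0 kg/m3

13.0


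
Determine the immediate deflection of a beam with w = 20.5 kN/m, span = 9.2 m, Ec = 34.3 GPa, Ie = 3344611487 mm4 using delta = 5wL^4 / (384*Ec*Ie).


Convert: L = 9.2 m = 9200 mm, Ec = 34.3 GPa = 34300 MPa
delta = 5 * 20.5 * 9200^4 / (384 * 34300 * 3344611487)
= 16.67 mm

16.67


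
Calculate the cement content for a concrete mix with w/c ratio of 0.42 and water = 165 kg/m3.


Cement = water / (w/c)
= 165 / 0.42
= 392.9 kg/m3

392.9


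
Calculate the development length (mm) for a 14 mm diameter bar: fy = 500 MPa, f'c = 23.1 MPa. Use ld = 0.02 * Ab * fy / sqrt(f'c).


Ab = pi * 14^2 / 4 = 153.938 mm2
ld = 0.02 * 153.938 * 500 / sqrt(23.1)
= 320.3 mm

320.3


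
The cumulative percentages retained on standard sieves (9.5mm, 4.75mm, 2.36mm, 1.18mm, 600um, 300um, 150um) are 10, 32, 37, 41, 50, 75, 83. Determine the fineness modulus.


FM = sum(cumulative % retained) / 100
= 328 / 100
= 3.28

3.28


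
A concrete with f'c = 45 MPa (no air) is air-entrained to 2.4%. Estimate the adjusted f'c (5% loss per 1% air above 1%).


Strength loss = (2.4 - 1) * 5 = 7.0%
f'c = 45 * (1 - 7.0/100)
= 41.85 MPa

41.85


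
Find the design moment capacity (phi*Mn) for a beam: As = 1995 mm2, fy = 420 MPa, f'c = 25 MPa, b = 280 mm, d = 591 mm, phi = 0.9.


a = As * fy / (0.85 * f'c * b)
= 1995 * 420 / (0.85 * 25 * 280)
= 140.8235 mm
Mn = As * fy * (d - a/2) / 10^6
= 436.2009 kN-m
phi*Mn = 0.9 * 436.2009 = 392.58 kN-m

392.58


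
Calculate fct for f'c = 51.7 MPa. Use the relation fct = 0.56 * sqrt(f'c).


fct = 0.56 * sqrt(51.7)
= 0.56 * 7.19
= 4.027 MPa

4.027


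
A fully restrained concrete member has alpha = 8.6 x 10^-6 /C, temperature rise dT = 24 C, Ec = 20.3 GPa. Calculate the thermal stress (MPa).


sigma = alpha * dT * Ec
= 8.6e-6 * 24 * 20.3 * 1000
= 4.19 MPa

4.19


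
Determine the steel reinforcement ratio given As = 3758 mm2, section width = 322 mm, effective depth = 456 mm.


rho = As / (b * d)
= 3758 / (322 * 456)
= 0.0256

0.0256


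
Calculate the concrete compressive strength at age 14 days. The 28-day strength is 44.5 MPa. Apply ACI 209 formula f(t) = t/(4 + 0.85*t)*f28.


f(14) = 14 / (4 + 0.85 * 14) * 44.5
= 14 / 15.9 * 44.5
= 39.18 MPa

39.18


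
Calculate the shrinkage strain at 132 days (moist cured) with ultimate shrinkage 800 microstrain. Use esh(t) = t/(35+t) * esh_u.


esh(132) = 132 / (35 + 132) * 800
= 132 / 167 * 800
= 632.3 microstrain

632.3


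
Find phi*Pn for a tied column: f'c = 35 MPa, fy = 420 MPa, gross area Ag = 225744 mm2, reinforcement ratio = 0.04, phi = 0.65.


Ast = rho * Ag = 0.04 * 225744 = 9029.76 mm2
phi*Pn = 0.65 * 0.80 * (0.85 * 35 * (225744 - 9029.76) + 420 * 9029.76) / 1000
= 5324.67 kN

5324.67


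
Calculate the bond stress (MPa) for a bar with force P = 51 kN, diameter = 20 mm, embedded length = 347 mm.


u = P / (pi * db * ld)
= 51 * 1000 / (pi * 20 * 347)
= 2.339 MPa

2.339


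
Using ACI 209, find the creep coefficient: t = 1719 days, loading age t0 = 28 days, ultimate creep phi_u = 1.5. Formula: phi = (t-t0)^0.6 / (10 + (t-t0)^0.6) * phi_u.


dt = 1719 - 28 = 1691
phi = 1691^0.6 / (10 + 1691^0.6) * 1.5
= 1.345

1.345


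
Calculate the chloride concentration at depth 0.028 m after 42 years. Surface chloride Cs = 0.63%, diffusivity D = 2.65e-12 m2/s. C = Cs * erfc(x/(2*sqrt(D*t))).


t_seconds = 42 * 365.25 * 24 * 3600 = 1325419200.0 s
arg = 0.028 / (2 * sqrt(2.65e-12 * 1325419200.0))
= 0.2362
erfc(0.2362) = 0.7383
C = 0.63 * 0.7383 = 0.4651%

0.4651


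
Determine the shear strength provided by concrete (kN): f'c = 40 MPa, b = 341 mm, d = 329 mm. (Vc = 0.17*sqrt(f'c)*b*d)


Vc = 0.17 * sqrt(40) * 341 * 329 / 1000
= 120.62 kN

120.62


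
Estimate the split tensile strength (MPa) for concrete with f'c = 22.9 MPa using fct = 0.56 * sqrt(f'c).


fct = 0.56 * sqrt(22.9)
= 0.56 * 4.785
= 2.68 MPa

2.68


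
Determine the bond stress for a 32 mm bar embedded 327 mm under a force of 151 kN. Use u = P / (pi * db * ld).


u = P / (pi * db * ld)
= 151 * 1000 / (pi * 32 * 327)
= 4.593 MPa

4.593


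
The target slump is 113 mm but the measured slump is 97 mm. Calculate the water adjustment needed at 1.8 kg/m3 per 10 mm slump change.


Difference = 113 - 97 = 16 mm
Water adjustment = 16 * 1.8 / 10 = 2.9 kg/m3

2.9


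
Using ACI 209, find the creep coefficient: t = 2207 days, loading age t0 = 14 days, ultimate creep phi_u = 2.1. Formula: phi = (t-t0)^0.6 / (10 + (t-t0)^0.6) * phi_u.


dt = 2207 - 14 = 2193
phi = 2193^0.6 / (10 + 2193^0.6) * 2.1
= 1.911

1.911


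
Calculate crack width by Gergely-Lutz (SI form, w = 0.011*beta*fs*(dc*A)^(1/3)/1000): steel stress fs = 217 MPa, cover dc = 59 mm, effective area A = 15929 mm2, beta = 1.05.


w = 0.011 * beta * fs * (dc * A)^(1/3) / 1000
= 0.011 * 1.05 * 217 * (59 * 15929)^(1/3) / 1000
= 0.246 mm

0.246


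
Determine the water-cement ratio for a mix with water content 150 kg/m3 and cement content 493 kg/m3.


w/c = water / cement
w/c = 150 / 493 = 0.304

0.304


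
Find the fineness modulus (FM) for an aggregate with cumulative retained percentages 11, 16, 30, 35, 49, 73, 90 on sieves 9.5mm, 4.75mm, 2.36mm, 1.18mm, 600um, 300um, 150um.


FM = sum(cumulative % retained) / 100
= 304 / 100
= 3.04

3.04


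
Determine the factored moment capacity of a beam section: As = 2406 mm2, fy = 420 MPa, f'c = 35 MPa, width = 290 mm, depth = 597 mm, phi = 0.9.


a = As * fy / (0.85 * f'c * b)
= 2406 * 420 / (0.85 * 35 * 290)
= 117.1278 mm
Mn = As * fy * (d - a/2) / 10^6
= 544.1005 kN-m
phi*Mn = 0.9 * 544.1005 = 489.69 kN-m

489.69


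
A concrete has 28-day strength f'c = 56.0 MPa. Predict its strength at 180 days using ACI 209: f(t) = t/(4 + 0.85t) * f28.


f(180) = 180 / (4 + 0.85 * 180) * 56.0
= 180 / 157.0 * 56.0
= 64.2 MPa

64.2


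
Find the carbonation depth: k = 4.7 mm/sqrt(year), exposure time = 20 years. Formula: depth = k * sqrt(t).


depth = k * sqrt(t)
= 4.7 * sqrt(20)
= 21.02 mm

21.02


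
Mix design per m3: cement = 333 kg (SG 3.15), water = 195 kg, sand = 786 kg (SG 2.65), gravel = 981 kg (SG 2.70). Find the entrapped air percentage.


Vol cement = 333 / (3.15 * 1000) = 0.105714 m3
Vol water = 195 / 1000 = 0.195 m3
Vol sand = 786 / (2.65 * 1000) = 0.296604 m3
Vol gravel = 981 / (2.70 * 1000) = 0.363333 m3
Total solid + water volume = 0.960651 m3
Air = (1 - 0.960651) * 100 = 3.93%

3.93


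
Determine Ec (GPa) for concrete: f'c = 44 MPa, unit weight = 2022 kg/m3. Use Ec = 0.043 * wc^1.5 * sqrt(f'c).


Ec = 0.043 * 2022^1.5 * sqrt(44) / 1000
= 25.93 GPa

25.93


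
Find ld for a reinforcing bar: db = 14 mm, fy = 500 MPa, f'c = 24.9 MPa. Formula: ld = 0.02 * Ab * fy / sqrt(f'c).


Ab = pi * 14^2 / 4 = 153.938 mm2
ld = 0.02 * 153.938 * 500 / sqrt(24.9)
= 308.5 mm

308.5


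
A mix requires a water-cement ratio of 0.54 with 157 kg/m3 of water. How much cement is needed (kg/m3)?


Cement = water / (w/c)
= 157 / 0.54
= 290.7 kg/m3

290.7


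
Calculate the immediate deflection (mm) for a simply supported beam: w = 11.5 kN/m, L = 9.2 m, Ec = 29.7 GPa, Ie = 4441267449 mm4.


Convert: L = 9.2 m = 9200 mm, Ec = 29.7 GPa = 29700 MPa
delta = 5 * 11.5 * 9200^4 / (384 * 29700 * 4441267449)
= 8.13 mm

8.13


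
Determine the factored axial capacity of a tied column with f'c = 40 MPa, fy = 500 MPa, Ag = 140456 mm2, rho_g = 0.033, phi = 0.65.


Ast = rho * Ag = 0.033 * 140456 = 4635.048 mm2
phi*Pn = 0.65 * 0.80 * (0.85 * 40 * (140456 - 4635.048) + 500 * 4635.048) / 1000
= 3606.43 kN

3606.43


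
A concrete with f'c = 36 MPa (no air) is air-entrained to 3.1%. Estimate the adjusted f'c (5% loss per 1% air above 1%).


Strength loss = (3.1 - 1) * 5 = 10.5%
f'c = 36 * (1 - 10.5/100)
= 32.22 MPa

32.22


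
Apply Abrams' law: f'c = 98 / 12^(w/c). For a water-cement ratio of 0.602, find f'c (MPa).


f'c = 98 / 12^0.602
= 98 / 4.463
= 21.96 MPa

21.96


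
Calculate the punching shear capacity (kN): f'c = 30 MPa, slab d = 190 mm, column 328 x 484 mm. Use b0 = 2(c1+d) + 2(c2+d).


b0 = 2*(328 + 190) + 2*(484 + 190) = 2384 mm
Vc = 0.33 * sqrt(30) * 2384 * 190 / 1000
= 818.72 kN

818.72


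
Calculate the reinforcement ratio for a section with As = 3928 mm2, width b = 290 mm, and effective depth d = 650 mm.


rho = As / (b * d)
= 3928 / (290 * 650)
= 0.0208

0.0208


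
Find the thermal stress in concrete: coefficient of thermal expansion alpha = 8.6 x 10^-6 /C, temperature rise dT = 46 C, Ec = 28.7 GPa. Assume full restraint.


sigma = alpha * dT * Ec
= 8.6e-6 * 46 * 28.7 * 1000
= 11.354 MPa

11.354


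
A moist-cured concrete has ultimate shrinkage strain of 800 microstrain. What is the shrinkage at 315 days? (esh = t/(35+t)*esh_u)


esh(315) = 315 / (35 + 315) * 800
= 315 / 350 * 800
= 720.0 microstrain

720.0


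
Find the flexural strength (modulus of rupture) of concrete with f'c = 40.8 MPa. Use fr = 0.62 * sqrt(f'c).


fr = 0.62 * sqrt(40.8)
= 3.96 MPa

3.96


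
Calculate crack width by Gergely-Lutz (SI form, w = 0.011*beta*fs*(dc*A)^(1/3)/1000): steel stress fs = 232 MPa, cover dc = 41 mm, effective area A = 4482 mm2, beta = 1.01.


w = 0.011 * beta * fs * (dc * A)^(1/3) / 1000
= 0.011 * 1.01 * 232 * (41 * 4482)^(1/3) / 1000
= 0.147 mm

0.147


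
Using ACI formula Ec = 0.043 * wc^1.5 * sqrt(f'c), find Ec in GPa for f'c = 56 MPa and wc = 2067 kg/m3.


Ec = 0.043 * 2067^1.5 * sqrt(56) / 1000
= 30.24 GPa

30.24


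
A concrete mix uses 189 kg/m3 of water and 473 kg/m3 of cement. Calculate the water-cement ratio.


w/c = water / cement
w/c = 189 / 473 = 0.4

0.4


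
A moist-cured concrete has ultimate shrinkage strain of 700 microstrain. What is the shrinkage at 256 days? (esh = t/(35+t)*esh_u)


esh(256) = 256 / (35 + 256) * 700
= 256 / 291 * 700
= 615.8 microstrain

615.8


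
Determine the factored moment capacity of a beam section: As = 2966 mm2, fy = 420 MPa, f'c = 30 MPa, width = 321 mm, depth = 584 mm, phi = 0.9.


a = As * fy / (0.85 * f'c * b)
= 2966 * 420 / (0.85 * 30 * 321)
= 152.1862 mm
Mn = As * fy * (d - a/2) / 10^6
= 632.7098 kN-m
phi*Mn = 0.9 * 632.7098 = 569.44 kN-m

569.44


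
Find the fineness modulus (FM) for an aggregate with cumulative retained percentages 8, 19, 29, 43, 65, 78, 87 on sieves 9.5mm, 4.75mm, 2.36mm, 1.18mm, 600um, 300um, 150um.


FM = sum(cumulative % retained) / 100
= 329 / 100
= 3.29

3.29


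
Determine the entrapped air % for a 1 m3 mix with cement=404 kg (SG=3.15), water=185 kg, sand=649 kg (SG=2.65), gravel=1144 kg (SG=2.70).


Vol cement = 404 / (3.15 * 1000) = 0.128254 m3
Vol water = 185 / 1000 = 0.185 m3
Vol sand = 649 / (2.65 * 1000) = 0.244906 m3
Vol gravel = 1144 / (2.70 * 1000) = 0.423704 m3
Total solid + water volume = 0.981863 m3
Air = (1 - 0.981863) * 100 = 1.81%

1.81


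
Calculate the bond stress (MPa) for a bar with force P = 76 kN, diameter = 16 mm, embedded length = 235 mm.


u = P / (pi * db * ld)
= 76 * 1000 / (pi * 16 * 235)
= 6.434 MPa

6.434


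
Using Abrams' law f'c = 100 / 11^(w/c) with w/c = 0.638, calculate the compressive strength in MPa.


f'c = 100 / 11^0.638
= 100 / 4.618
= 21.66 MPa

21.66


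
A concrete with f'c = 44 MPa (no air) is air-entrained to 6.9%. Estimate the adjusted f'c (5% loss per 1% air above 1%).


Strength loss = (6.9 - 1) * 5 = 29.5%
f'c = 44 * (1 - 29.5/100)
= 31.02 MPa

31.02


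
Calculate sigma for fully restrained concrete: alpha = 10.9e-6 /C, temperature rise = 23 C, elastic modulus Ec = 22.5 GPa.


sigma = alpha * dT * Ec
= 10.9e-6 * 23 * 22.5 * 1000
= 5.641 MPa

5.641


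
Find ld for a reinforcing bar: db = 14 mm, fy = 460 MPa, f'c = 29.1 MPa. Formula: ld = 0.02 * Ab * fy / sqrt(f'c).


Ab = pi * 14^2 / 4 = 153.938 mm2
ld = 0.02 * 153.938 * 460 / sqrt(29.1)
= 262.5 mm

262.5


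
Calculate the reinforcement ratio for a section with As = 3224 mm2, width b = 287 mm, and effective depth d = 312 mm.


rho = As / (b * d)
= 3224 / (287 * 312)
= 0.036

0.036


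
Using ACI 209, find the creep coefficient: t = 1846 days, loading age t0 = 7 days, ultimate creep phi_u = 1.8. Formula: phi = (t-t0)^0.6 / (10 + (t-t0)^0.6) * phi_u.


dt = 1846 - 7 = 1839
phi = 1839^0.6 / (10 + 1839^0.6) * 1.8
= 1.622

1.622


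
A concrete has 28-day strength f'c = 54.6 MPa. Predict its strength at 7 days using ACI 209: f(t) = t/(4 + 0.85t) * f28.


f(7) = 7 / (4 + 0.85 * 7) * 54.6
= 7 / 9.95 * 54.6
= 38.41 MPa

38.41


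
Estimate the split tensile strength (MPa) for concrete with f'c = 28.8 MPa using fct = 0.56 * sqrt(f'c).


fct = 0.56 * sqrt(28.8)
= 0.56 * 5.367
= 3.005 MPa

3.005


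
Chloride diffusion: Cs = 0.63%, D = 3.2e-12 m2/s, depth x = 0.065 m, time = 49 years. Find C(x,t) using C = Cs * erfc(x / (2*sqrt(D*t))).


t_seconds = 49 * 365.25 * 24 * 3600 = 1546322400.0 s
arg = 0.065 / (2 * sqrt(3.2e-12 * 1546322400.0))
= 0.462
erfc(0.462) = 0.5135
C = 0.63 * 0.5135 = 0.3235%

0.3235


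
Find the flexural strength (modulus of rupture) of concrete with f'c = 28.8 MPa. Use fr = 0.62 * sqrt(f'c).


fr = 0.62 * sqrt(28.8)
= 3.327 MPa

3.327


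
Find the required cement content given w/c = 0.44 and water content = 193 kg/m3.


Cement = water / (w/c)
= 193 / 0.44
= 438.6 kg/m3

438.6


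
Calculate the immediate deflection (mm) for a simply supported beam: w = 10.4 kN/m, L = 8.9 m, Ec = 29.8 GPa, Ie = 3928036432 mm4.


Convert: L = 8.9 m = 8900 mm, Ec = 29.8 GPa = 29800 MPa
delta = 5 * 10.4 * 8900^4 / (384 * 29800 * 3928036432)
= 7.26 mm

7.26


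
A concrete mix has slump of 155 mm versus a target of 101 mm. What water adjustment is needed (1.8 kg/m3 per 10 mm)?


Difference = 101 - 155 = -54 mm
Water adjustment = -54 * 1.8 / 10 = -9.7 kg/m3

-9.7


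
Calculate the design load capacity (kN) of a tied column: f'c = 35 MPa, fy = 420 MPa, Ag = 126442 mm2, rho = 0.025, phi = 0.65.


Ast = rho * Ag = 0.025 * 126442 = 3161.05 mm2
phi*Pn = 0.65 * 0.80 * (0.85 * 35 * (126442 - 3161.05) + 420 * 3161.05) / 1000
= 2597.53 kN

2597.53


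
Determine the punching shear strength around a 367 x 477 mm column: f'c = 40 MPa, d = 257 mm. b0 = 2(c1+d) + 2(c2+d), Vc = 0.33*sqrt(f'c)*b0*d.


b0 = 2*(367 + 257) + 2*(477 + 257) = 2716 mm
Vc = 0.33 * sqrt(40) * 2716 * 257 / 1000
= 1456.82 kN

1456.82


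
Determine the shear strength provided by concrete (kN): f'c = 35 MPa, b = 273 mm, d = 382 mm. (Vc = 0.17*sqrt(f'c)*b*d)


Vc = 0.17 * sqrt(35) * 273 * 382 / 1000
= 104.88 kN

104.88


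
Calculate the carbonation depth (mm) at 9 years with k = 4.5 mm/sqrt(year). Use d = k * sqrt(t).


depth = k * sqrt(t)
= 4.5 * sqrt(9)
= 13.5 mm

13.5


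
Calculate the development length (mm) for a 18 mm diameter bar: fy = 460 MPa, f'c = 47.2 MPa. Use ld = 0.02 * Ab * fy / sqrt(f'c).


Ab = pi * 18^2 / 4 = 254.469 mm2
ld = 0.02 * 254.469 * 460 / sqrt(47.2)
= 340.8 mm

340.8


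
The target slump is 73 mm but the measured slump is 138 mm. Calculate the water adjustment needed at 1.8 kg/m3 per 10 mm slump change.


Difference = 73 - 138 = -65 mm
Water adjustment = -65 * 1.8 / 10 = -11.7 kg/m3

-11.7


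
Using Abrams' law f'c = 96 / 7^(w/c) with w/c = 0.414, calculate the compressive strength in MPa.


f'c = 96 / 7^0.414
= 96 / 2.238
= 42.89 MPa

42.89


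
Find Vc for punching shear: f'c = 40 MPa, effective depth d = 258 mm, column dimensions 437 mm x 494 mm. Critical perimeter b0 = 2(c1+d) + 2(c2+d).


b0 = 2*(437 + 258) + 2*(494 + 258) = 2894 mm
Vc = 0.33 * sqrt(40) * 2894 * 258 / 1000
= 1558.34 kN

1558.34


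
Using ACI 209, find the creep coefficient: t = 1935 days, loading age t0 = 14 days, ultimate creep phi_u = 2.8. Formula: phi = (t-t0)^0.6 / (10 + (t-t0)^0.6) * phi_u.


dt = 1935 - 14 = 1921
phi = 1921^0.6 / (10 + 1921^0.6) * 2.8
= 2.529

2.529


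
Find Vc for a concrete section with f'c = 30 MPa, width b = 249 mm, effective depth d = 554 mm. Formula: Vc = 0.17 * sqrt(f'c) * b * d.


Vc = 0.17 * sqrt(30) * 249 * 554 / 1000
= 128.45 kN

128.45


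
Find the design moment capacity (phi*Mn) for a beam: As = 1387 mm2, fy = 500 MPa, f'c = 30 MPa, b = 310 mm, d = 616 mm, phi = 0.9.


a = As * fy / (0.85 * f'c * b)
= 1387 * 500 / (0.85 * 30 * 310)
= 87.7293 mm
Mn = As * fy * (d - a/2) / 10^6
= 396.7759 kN-m
phi*Mn = 0.9 * 396.7759 = 357.1 kN-m

357.1


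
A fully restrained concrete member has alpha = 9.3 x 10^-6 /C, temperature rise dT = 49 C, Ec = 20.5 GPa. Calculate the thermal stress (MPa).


sigma = alpha * dT * Ec
= 9.3e-6 * 49 * 20.5 * 1000
= 9.342 MPa

9.342


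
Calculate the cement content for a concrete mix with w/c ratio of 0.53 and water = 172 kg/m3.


Cement = water / (w/c)
= 172 / 0.53
= 324.5 kg/m3

324.5


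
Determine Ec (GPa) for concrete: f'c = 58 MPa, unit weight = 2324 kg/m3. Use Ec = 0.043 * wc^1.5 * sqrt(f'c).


Ec = 0.043 * 2324^1.5 * sqrt(58) / 1000
= 36.69 GPa

36.69


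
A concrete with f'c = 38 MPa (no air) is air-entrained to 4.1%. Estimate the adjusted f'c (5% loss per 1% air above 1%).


Strength loss = (4.1 - 1) * 5 = 15.5%
f'c = 38 * (1 - 15.5/100)
= 32.11 MPa

32.11


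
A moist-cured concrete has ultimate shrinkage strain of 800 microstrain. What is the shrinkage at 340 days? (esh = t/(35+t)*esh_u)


esh(340) = 340 / (35 + 340) * 800
= 340 / 375 * 800
= 725.3 microstrain

725.3


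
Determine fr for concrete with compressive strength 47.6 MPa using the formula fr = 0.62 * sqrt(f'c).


fr = 0.62 * sqrt(47.6)
= 4.278 MPa

4.278


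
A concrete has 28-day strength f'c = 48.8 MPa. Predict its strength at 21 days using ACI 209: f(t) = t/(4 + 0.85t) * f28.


f(21) = 21 / (4 + 0.85 * 21) * 48.8
= 21 / 21.85 * 48.8
= 46.9 MPa

46.9


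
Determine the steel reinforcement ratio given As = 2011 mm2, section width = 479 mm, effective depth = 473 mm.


rho = As / (b * d)
= 2011 / (479 * 473)
= 0.0089

0.0089


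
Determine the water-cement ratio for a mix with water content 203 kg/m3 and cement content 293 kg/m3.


w/c = water / cement
w/c = 203 / 293 = 0.693

0.693


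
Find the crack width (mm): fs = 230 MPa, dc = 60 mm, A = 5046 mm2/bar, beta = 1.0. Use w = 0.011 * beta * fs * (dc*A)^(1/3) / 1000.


w = 0.011 * beta * fs * (dc * A)^(1/3) / 1000
= 0.011 * 1.0 * 230 * (60 * 5046)^(1/3) / 1000
= 0.17 mm

0.17


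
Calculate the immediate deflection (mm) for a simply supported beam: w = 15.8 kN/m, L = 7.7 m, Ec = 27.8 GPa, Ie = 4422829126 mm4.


Convert: L = 7.7 m = 7700 mm, Ec = 27.8 GPa = 27800 MPa
delta = 5 * 15.8 * 7700^4 / (384 * 27800 * 4422829126)
= 5.88 mm

5.88


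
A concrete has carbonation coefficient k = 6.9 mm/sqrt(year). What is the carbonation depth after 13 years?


depth = k * sqrt(t)
= 6.9 * sqrt(13)
= 24.88 mm

24.88


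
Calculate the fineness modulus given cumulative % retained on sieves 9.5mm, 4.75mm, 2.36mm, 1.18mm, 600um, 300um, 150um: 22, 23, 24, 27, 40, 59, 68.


FM = sum(cumulative % retained) / 100
= 263 / 100
= 2.63

2.63


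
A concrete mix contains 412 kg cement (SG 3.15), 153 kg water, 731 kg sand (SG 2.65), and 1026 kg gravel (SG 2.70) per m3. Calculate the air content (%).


Vol cement = 412 / (3.15 * 1000) = 0.130794 m3
Vol water = 153 / 1000 = 0.153 m3
Vol sand = 731 / (2.65 * 1000) = 0.275849 m3
Vol gravel = 1026 / (2.70 * 1000) = 0.38 m3
Total solid + water volume = 0.939643 m3
Air = (1 - 0.939643) * 100 = 6.04%

6.04


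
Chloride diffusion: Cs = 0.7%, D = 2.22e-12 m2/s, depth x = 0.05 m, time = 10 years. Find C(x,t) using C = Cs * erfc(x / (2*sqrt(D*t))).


t_seconds = 10 * 365.25 * 24 * 3600 = 315576000.0 s
arg = 0.05 / (2 * sqrt(2.22e-12 * 315576000.0))
= 0.9445
erfc(0.9445) = 0.1816
C = 0.7 * 0.1816 = 0.1271%

0.1271


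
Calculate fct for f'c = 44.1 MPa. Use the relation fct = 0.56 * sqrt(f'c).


fct = 0.56 * sqrt(44.1)
= 0.56 * 6.641
= 3.719 MPa

3.719


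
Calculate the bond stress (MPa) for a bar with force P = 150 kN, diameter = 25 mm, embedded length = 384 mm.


u = P / (pi * db * ld)
= 150 * 1000 / (pi * 25 * 384)
= 4.974 MPa

4.974


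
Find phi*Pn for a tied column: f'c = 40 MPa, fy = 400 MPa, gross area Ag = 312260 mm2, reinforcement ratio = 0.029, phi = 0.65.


Ast = rho * Ag = 0.029 * 312260 = 9055.54 mm2
phi*Pn = 0.65 * 0.80 * (0.85 * 40 * (312260 - 9055.54) + 400 * 9055.54) / 1000
= 7244.21 kN

7244.21


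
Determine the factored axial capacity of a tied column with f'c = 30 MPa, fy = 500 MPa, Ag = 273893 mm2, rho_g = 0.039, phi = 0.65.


Ast = rho * Ag = 0.039 * 273893 = 10681.827 mm2
phi*Pn = 0.65 * 0.80 * (0.85 * 30 * (273893 - 10681.827) + 500 * 10681.827) / 1000
= 6267.46 kN

6267.46


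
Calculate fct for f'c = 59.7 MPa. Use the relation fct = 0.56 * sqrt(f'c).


fct = 0.56 * sqrt(59.7)
= 0.56 * 7.727
= 4.327 MPa

4.327


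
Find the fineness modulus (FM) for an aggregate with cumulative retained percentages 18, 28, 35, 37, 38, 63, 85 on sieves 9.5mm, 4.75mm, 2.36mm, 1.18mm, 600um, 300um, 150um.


FM = sum(cumulative % retained) / 100
= 304 / 100
= 3.04

3.04


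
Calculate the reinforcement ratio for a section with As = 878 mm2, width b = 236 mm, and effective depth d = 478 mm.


rho = As / (b * d)
= 878 / (236 * 478)
= 0.0078

0.0078


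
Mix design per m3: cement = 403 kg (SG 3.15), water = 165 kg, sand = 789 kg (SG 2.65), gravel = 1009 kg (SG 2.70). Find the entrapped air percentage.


Vol cement = 403 / (3.15 * 1000) = 0.127937 m3
Vol water = 165 / 1000 = 0.165 m3
Vol sand = 789 / (2.65 * 1000) = 0.297736 m3
Vol gravel = 1009 / (2.70 * 1000) = 0.373704 m3
Total solid + water volume = 0.964376 m3
Air = (1 - 0.964376) * 100 = 3.56%

3.56


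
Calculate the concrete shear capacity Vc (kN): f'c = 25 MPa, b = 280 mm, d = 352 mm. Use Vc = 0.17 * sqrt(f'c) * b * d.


Vc = 0.17 * sqrt(25) * 280 * 352 / 1000
= 83.78 kN

83.78


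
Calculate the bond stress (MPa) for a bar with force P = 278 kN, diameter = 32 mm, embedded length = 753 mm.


u = P / (pi * db * ld)
= 278 * 1000 / (pi * 32 * 753)
= 3.672 MPa

3.672


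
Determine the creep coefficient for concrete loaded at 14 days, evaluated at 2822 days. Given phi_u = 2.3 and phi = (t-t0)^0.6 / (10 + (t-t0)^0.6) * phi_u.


dt = 2822 - 14 = 2808
phi = 2808^0.6 / (10 + 2808^0.6) * 2.3
= 2.119

2.119


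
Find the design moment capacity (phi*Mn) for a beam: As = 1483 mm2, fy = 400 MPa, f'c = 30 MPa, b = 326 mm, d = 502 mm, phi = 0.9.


a = As * fy / (0.85 * f'c * b)
= 1483 * 400 / (0.85 * 30 * 326)
= 71.3581 mm
Mn = As * fy * (d - a/2) / 10^6
= 276.6216 kN-m
phi*Mn = 0.9 * 276.6216 = 248.96 kN-m

248.96


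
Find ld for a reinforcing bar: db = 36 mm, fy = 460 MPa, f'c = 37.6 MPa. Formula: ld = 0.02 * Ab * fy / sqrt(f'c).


Ab = pi * 36^2 / 4 = 1017.876 mm2
ld = 0.02 * 1017.876 * 460 / sqrt(37.6)
= 1527.2 mm

1527.2


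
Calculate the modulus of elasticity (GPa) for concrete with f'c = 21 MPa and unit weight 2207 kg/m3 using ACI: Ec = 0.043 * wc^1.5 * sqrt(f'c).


Ec = 0.043 * 2207^1.5 * sqrt(21) / 1000
= 20.43 GPa

20.43


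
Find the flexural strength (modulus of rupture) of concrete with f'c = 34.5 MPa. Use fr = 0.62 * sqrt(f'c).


fr = 0.62 * sqrt(34.5)
= 3.642 MPa

3.642


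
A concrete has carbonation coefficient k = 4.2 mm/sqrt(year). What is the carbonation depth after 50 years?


depth = k * sqrt(t)
= 4.2 * sqrt(50)
= 29.7 mm

29.7


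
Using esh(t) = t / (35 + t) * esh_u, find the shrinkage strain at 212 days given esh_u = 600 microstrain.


esh(212) = 212 / (35 + 212) * 600
= 212 / 247 * 600
= 515.0 microstrain

515.0


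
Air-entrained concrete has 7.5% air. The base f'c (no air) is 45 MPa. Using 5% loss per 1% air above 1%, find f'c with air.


Strength loss = (7.5 - 1) * 5 = 32.5%
f'c = 45 * (1 - 32.5/100)
= 30.38 MPa

30.38


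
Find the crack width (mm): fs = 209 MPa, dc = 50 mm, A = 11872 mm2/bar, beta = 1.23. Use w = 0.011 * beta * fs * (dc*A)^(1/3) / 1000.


w = 0.011 * beta * fs * (dc * A)^(1/3) / 1000
= 0.011 * 1.23 * 209 * (50 * 11872)^(1/3) / 1000
= 0.238 mm

0.238


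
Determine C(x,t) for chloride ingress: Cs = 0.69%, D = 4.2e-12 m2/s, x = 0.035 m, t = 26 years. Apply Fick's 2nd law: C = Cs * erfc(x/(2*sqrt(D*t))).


t_seconds = 26 * 365.25 * 24 * 3600 = 820497600.0 s
arg = 0.035 / (2 * sqrt(4.2e-12 * 820497600.0))
= 0.2981
erfc(0.2981) = 0.6733
C = 0.69 * 0.6733 = 0.4646%

0.4646


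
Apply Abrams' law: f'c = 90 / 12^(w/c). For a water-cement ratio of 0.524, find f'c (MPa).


f'c = 90 / 12^0.524
= 90 / 3.677
= 24.48 MPa

24.48


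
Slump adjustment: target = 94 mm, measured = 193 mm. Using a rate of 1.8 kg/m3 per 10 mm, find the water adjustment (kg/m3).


Difference = 94 - 193 = -99 mm
Water adjustment = -99 * 1.8 / 10 = -17.8 kg/m3

-17.8


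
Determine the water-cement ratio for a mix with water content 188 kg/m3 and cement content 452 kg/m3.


w/c = water / cement
w/c = 188 / 452 = 0.416

0.416


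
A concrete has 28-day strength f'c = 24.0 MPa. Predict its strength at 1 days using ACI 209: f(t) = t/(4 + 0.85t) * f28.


f(1) = 1 / (4 + 0.85 * 1) * 24.0
= 1 / 4.85 * 24.0
= 4.95 MPa

4.95


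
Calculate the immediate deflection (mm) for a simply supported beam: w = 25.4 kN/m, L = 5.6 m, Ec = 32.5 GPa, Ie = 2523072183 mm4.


Convert: L = 5.6 m = 5600 mm, Ec = 32.5 GPa = 32500 MPa
delta = 5 * 25.4 * 5600^4 / (384 * 32500 * 2523072183)
= 3.97 mm

3.97


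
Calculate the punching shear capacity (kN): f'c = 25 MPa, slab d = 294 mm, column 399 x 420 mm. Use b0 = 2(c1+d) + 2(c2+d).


b0 = 2*(399 + 294) + 2*(420 + 294) = 2814 mm
Vc = 0.33 * sqrt(25) * 2814 * 294 / 1000
= 1365.07 kN

1365.07


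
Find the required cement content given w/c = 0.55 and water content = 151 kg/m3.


Cement = water / (w/c)
= 151 / 0.55
= 274.5 kg/m3

274.5


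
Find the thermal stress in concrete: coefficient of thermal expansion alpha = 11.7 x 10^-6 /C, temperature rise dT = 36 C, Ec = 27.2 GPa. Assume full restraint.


sigma = alpha * dT * Ec
= 11.7e-6 * 36 * 27.2 * 1000
= 11.457 MPa

11.457


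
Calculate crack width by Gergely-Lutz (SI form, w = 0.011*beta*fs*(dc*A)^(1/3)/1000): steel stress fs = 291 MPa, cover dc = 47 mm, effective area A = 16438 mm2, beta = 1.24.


w = 0.011 * beta * fs * (dc * A)^(1/3) / 1000
= 0.011 * 1.24 * 291 * (47 * 16438)^(1/3) / 1000
= 0.364 mm

0.364


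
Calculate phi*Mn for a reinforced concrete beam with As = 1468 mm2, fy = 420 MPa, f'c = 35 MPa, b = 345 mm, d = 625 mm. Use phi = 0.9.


a = As * fy / (0.85 * f'c * b)
= 1468 * 420 / (0.85 * 35 * 345)
= 60.0716 mm
Mn = As * fy * (d - a/2) / 10^6
= 366.8311 kN-m
phi*Mn = 0.9 * 366.8311 = 330.15 kN-m

330.15


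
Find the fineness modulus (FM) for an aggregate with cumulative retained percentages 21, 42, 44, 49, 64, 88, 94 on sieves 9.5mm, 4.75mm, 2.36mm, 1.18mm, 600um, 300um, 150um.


FM = sum(cumulative % retained) / 100
= 402 / 100
= 4.02

4.02


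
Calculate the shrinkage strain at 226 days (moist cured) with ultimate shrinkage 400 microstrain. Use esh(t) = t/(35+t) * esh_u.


esh(226) = 226 / (35 + 226) * 400
= 226 / 261 * 400
= 346.4 microstrain

346.4


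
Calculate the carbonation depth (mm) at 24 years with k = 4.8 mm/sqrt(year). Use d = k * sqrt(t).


depth = k * sqrt(t)
= 4.8 * sqrt(24)
= 23.52 mm

23.52


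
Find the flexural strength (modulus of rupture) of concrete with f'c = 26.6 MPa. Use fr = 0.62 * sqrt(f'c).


fr = 0.62 * sqrt(26.6)
= 3.198 MPa

3.198


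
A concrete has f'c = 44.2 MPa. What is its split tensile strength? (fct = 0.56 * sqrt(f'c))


fct = 0.56 * sqrt(44.2)
= 0.56 * 6.648
= 3.723 MPa

3.723


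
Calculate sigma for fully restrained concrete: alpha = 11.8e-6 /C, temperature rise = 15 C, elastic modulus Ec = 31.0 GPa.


sigma = alpha * dT * Ec
= 11.8e-6 * 15 * 31.0 * 1000
= 5.487 MPa

5.487


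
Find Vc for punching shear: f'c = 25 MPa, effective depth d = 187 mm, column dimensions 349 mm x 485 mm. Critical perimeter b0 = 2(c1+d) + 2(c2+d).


b0 = 2*(349 + 187) + 2*(485 + 187) = 2416 mm
Vc = 0.33 * sqrt(25) * 2416 * 187 / 1000
= 745.46 kN

745.46


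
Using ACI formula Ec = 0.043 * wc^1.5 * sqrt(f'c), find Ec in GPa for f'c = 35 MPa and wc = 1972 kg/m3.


Ec = 0.043 * 1972^1.5 * sqrt(35) / 1000
= 22.28 GPa

22.28


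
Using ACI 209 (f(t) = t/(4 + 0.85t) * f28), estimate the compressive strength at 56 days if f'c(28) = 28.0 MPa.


f(56) = 56 / (4 + 0.85 * 56) * 28.0
= 56 / 51.6 * 28.0
= 30.39 MPa

30.39


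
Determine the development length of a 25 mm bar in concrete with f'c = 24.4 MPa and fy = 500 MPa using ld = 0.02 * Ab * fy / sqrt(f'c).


Ab = pi * 25^2 / 4 = 490.874 mm2
ld = 0.02 * 490.874 * 500 / sqrt(24.4)
= 993.7 mm

993.7


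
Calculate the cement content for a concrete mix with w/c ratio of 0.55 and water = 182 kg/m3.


Cement = water / (w/c)
= 182 / 0.55
= 330.9 kg/m3

330.9


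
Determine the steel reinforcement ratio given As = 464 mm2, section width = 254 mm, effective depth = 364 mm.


rho = As / (b * d)
= 464 / (254 * 364)
= 0.005

0.005


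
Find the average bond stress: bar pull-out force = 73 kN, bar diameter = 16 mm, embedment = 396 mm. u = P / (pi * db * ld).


u = P / (pi * db * ld)
= 73 * 1000 / (pi * 16 * 396)
= 3.667 MPa

3.667


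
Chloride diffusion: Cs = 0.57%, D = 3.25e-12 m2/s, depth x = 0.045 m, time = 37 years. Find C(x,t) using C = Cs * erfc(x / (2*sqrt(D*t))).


t_seconds = 37 * 365.25 * 24 * 3600 = 1167631200.0 s
arg = 0.045 / (2 * sqrt(3.25e-12 * 1167631200.0))
= 0.3652
erfc(0.3652) = 0.6055
C = 0.57 * 0.6055 = 0.3451%

0.3451


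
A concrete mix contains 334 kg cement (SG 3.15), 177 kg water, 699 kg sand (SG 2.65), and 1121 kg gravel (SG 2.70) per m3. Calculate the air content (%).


Vol cement = 334 / (3.15 * 1000) = 0.106032 m3
Vol water = 177 / 1000 = 0.177 m3
Vol sand = 699 / (2.65 * 1000) = 0.263774 m3
Vol gravel = 1121 / (2.70 * 1000) = 0.415185 m3
Total solid + water volume = 0.961991 m3
Air = (1 - 0.961991) * 100 = 3.8%

3.8


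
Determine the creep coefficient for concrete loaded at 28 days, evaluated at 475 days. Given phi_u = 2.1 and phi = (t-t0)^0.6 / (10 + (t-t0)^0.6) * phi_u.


dt = 475 - 28 = 447
phi = 447^0.6 / (10 + 447^0.6) * 2.1
= 1.671

1.671


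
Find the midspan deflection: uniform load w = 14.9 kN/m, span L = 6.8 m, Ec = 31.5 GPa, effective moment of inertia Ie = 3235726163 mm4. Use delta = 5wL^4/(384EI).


Convert: L = 6.8 m = 6800 mm, Ec = 31.5 GPa = 31500 MPa
delta = 5 * 14.9 * 6800^4 / (384 * 31500 * 3235726163)
= 4.07 mm

4.07


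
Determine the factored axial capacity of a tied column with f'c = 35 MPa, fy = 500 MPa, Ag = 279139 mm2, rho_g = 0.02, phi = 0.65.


Ast = rho * Ag = 0.02 * 279139 = 5582.78 mm2
phi*Pn = 0.65 * 0.80 * (0.85 * 35 * (279139 - 5582.78) + 500 * 5582.78) / 1000
= 5683.44 kN

5683.44


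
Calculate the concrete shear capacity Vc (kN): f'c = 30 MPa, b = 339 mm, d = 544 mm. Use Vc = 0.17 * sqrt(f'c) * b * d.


Vc = 0.17 * sqrt(30) * 339 * 544 / 1000
= 171.71 kN

171.71


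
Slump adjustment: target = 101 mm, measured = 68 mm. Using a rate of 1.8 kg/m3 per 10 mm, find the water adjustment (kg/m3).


Difference = 101 - 68 = 33 mm
Water adjustment = 33 * 1.8 / 10 = 5.9 kg/m3

5.9
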